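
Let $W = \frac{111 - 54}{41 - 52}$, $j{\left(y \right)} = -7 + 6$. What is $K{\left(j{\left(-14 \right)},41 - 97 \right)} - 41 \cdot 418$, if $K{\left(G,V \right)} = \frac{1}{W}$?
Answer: $- \frac{976877}{57} \approx -17138.0$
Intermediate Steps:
$j{\left(y \right)} = -1$
$W = - \frac{57}{11}$ ($W = \frac{57}{-11} = 57 \left(- \frac{1}{11}\right) = - \frac{57}{11} \approx -5.1818$)
$K{\left(G,V \right)} = - \frac{11}{57}$ ($K{\left(G,V \right)} = \frac{1}{- \frac{57}{11}} = - \frac{11}{57}$)
$K{\left(j{\left(-14 \right)},41 - 97 \right)} - 41 \cdot 418 = - \frac{11}{57} - 41 \cdot 418 = - \frac{11}{57} - 17138 = - \frac{976877}{57}$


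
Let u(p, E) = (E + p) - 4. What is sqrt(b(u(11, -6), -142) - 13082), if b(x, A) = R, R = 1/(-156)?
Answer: I*sqrt(79590927)/78 ≈ 114.38*I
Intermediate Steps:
R = -1/156 ≈ -0.0064103
u(p, E) = -4 + E + p
b(x, A) = -1/156
sqrt(b(u(11, -6), -142) - 13082) = sqrt(-1/156 - 13082) = sqrt(-2040793/156) = I*sqrt(79590927)/78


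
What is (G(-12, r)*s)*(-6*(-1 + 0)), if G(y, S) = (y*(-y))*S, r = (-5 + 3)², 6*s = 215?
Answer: -123840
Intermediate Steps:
s = 215/6 (s = (⅙)*215 = 215/6 ≈ 35.833)
r = 4 (r = (-2)² = 4)
G(y, S) = -S*y² (G(y, S) = (-y²)*S = -S*y²)
(G(-12, r)*s)*(-6*(-1 + 0)) = (-1*4*(-12)²*(215/6))*(-6*(-1 + 0)) = (-1*4*144*(215/6))*(-6*(-1)) = -576*215/6*6 = -20640*6 = -123840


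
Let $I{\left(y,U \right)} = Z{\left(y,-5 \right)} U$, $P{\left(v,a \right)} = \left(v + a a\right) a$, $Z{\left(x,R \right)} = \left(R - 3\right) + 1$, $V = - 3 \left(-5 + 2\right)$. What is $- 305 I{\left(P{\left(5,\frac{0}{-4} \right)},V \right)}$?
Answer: $19215$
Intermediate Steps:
$V = 9$ ($V = \left(-3\right) \left(-3\right) = 9$)
$Z{\left(x,R \right)} = -2 + R$ ($Z{\left(x,R \right)} = \left(-3 + R\right) + 1 = -2 + R$)
$P{\left(v,a \right)} = a \left(v + a^{2}\right)$ ($P{\left(v,a \right)} = \left(v + a^{2}\right) a = a \left(v + a^{2}\right)$)
$I{\left(y,U \right)} = - 7 U$ ($I{\left(y,U \right)} = \left(-2 - 5\right) U = - 7 U$)
$- 305 I{\left(P{\left(5,\frac{0}{-4} \right)},V \right)} = - 305 \left(\left(-7\right) 9\right) = \left(-305\right) \left(-63\right) = 19215$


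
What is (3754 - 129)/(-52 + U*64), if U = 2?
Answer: 3625/76 ≈ 47.697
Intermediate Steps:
(3754 - 129)/(-52 + U*64) = (3754 - 129)/(-52 + 2*64) = 3625/(-52 + 128) = 3625/76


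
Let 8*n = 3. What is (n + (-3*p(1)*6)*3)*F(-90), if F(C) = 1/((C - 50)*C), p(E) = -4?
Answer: 577/33600 ≈ 0.017173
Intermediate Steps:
n = 3/8 (n = (⅛)*3 = 3/8 ≈ 0.37500)
F(C) = 1/(C*(-50 + C)) (F(C) = 1/((-50 + C)*C) = 1/(C*(-50 + C)))
(n + (-3*p(1)*6)*3)*F(-90) = (3/8 + (-3*(-4)*6)*3)*(1/((-90)*(-50 - 90))) = (3/8 + (12*6)*3)*(-1/90/(-140)) = (3/8 + 72*3)*(-1/90*(-1/140)) = (3/8 + 216)*(1/12600) = (1731/8)*(1/12600) = 577/33600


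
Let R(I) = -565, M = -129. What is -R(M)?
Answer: 565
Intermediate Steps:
-R(M) = -1*(-565) = 565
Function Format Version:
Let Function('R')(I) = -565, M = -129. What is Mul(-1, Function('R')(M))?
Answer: 565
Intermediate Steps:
Mul(-1, Function('R')(M)) = Mul(-1, -565) = 565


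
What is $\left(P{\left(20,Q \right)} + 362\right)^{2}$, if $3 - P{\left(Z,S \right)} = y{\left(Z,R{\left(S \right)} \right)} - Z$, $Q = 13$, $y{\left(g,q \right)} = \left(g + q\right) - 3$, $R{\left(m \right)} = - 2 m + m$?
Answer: $145161$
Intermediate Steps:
$R{\left(m \right)} = - m$
$y{\left(g,q \right)} = -3 + g + q$
$P{\left(Z,S \right)} = 6 + S$ ($P{\left(Z,S \right)} = 3 - \left(\left(-3 + Z - S\right) - Z\right) = 3 - \left(-3 - S\right) = 3 + \left(3 + S\right) = 6 + S$)
$\left(P{\left(20,Q \right)} + 362\right)^{2} = \left(\left(6 + 13\right) + 362\right)^{2} = \left(19 + 362\right)^{2} = 381^{2} = 145161$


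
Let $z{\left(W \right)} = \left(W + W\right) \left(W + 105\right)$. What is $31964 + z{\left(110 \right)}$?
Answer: $79264$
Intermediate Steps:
$z{\left(W \right)} = 2 W \left(105 + W\right)$
$31964 + z{\left(110 \right)} = 31964 + 2 \cdot 110 \left(105 + 110\right) = 31964 + 2 \cdot 110 \cdot 215 = 31964 + 47300 = 79264$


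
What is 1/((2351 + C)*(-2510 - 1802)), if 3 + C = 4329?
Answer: -1/28791224 ≈ -3.4733e-8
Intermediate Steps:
C = 4326 (C = -3 + 4329 = 4326)
1/((2351 + C)*(-2510 - 1802)) = 1/((2351 + 4326)*(-2510 - 1802)) = 1/(6677*(-4312)) = 1/(-28791224) = -1/28791224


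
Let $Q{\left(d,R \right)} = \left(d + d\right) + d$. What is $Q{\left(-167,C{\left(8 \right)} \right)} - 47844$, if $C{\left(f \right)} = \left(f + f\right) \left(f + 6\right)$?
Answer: $-48345$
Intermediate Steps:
$C{\left(f \right)} = 2 f \left(6 + f\right)$
$Q{\left(d,R \right)} = 3 d$ ($Q{\left(d,R \right)} = 2 d + d = 3 d$)
$Q{\left(-167,C{\left(8 \right)} \right)} - 47844 = 3 \left(-167\right) - 47844 = -501 - 47844 = -48345$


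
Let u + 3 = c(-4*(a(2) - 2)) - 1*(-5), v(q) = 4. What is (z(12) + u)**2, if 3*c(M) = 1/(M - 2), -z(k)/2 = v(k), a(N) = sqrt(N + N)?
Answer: 1369/36 ≈ 38.028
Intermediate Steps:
a(N) = sqrt(2)*sqrt(N) (a(N) = sqrt(2*N) = sqrt(2)*sqrt(N))
z(k) = -8 (z(k) = -2*4 = -8)
c(M) = 1/(3*(-2 + M)) (c(M) = 1/(3*(M - 2)) = 1/(3*(-2 + M)))
u = 11/6 (u = -3 + (1/(3*(-2 - 4*(sqrt(2)*sqrt(2) - 2))) - 1*(-5)) = -3 + (1/(3*(-2 - 4*(2 - 2))) + 5) = -3 + (1/(3*(-2 - 4*0)) + 5) = -3 + (1/(3*(-2 + 0)) + 5) = -3 + ((1/3)/(-2) + 5) = -3 + ((1/3)*(-1/2) + 5) = -3 + (-1/6 + 5) = -3 + 29/6 = 11/6 ≈ 1.8333)
(z(12) + u)**2 = (-8 + 11/6)**2 = (-37/6)**2 = 1369/36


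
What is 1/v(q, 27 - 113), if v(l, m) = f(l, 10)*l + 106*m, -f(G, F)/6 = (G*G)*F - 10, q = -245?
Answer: 1/882343684 ≈ 1.1333e-9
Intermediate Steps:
f(G, F) = 60 - 6*F*G**2 (f(G, F) = -6*((G*G)*F - 10) = -6*(G**2*F - 10) = -6*(F*G**2 - 10) = -6*(-10 + F*G**2) = 60 - 6*F*G**2)
v(l, m) = 106*m + l*(60 - 60*l**2) (v(l, m) = (60 - 6*10*l**2)*l + 106*m = (60 - 60*l**2)*l + 106*m = l*(60 - 60*l**2) + 106*m = 106*m + l*(60 - 60*l**2))
1/v(q, 27 - 113) = 1/(-60*(-245)**3 + 60*(-245) + 106*(27 - 113)) = 1/(-60*(-14706125) - 14700 + 106*(-86)) = 1/(882367500 - 14700 - 9116) = 1/882343684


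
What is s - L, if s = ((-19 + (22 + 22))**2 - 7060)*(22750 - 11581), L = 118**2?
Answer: -71886439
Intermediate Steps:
L = 13924
s = -71872515 (s = ((-19 + 44)**2 - 7060)*11169 = (25**2 - 7060)*11169 = (625 - 7060)*11169 = -6435*11169 = -71872515)
s - L = -71872515 - 1*13924 = -71872515 - 13924 = -71886439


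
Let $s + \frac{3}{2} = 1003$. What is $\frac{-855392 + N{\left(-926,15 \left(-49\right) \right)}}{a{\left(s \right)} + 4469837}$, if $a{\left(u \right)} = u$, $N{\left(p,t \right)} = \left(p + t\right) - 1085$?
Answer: $- \frac{572092}{2980559} \approx -0.19194$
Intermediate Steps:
$s = \frac{2003}{2}$ ($s = - \frac{3}{2} + 1003 = \frac{2003}{2} \approx 1001.5$)
$N{\left(p,t \right)} = -1085 + p + t$
$\frac{-855392 + N{\left(-926,15 \left(-49\right) \right)}}{a{\left(s \right)} + 4469837} = \frac{-855392 - 2746}{\frac{2003}{2} + 4469837} = \frac{-855392 - 2746}{\frac{8941677}{2}} = \left(-855392 - 2746\right) \frac{2}{8941677} = \left(-858138\right) \frac{2}{8941677} = - \frac{572092}{2980559}$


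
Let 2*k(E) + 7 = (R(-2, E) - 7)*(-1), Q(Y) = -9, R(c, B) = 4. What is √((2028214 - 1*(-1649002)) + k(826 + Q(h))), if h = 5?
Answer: √3677214 ≈ 1917.6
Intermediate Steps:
k(E) = -2 (k(E) = -7/2 + ((4 - 7)*(-1))/2 = -7/2 + (-3*(-1))/2 = -7/2 + (½)*3 = -7/2 + 3/2 = -2)
√((2028214 - 1*(-1649002)) + k(826 + Q(h))) = √((2028214 - 1*(-1649002)) - 2) = √((2028214 + 1649002) - 2) = √(3677216 - 2) = √3677214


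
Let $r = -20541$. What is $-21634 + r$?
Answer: $-42175$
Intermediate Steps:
$-21634 + r = -21634 - 20541 = -42175$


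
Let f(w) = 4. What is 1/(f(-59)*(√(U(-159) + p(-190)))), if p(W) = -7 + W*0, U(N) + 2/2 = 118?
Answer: √110/440 ≈ 0.023837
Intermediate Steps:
U(N) = 117 (U(N) = -1 + 118 = 117)
p(W) = -7 (p(W) = -7 + 0 = -7)
1/(f(-59)*(√(U(-159) + p(-190)))) = 1/(4*(√(117 - 7))) = 1/(4*(√110)) = (√110/110)/4 = √110/440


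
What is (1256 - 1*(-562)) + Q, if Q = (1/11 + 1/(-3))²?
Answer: 1979866/1089 ≈ 1818.1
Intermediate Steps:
Q = 64/1089 (Q = (1/11 - ⅓)² = (-8/33)² = 64/1089 ≈ 0.058770)
(1256 - 1*(-562)) + Q = (1256 - 1*(-562)) + 64/1089 = (1256 + 562) + 64/1089 = 1818 + 64/1089 = 1979866/1089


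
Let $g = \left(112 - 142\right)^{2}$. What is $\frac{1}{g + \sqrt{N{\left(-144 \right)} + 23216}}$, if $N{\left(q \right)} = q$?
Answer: $\frac{225}{196732} - \frac{\sqrt{1442}}{196732} \approx 0.00095067$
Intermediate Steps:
$g = 900$ ($g = \left(-30\right)^{2} = 900$)
$\frac{1}{g + \sqrt{N{\left(-144 \right)} + 23216}} = \frac{1}{900 + \sqrt{-144 + 23216}} = \frac{1}{900 + \sqrt{23072}} = \frac{1}{900 + 4 \sqrt{1442}}$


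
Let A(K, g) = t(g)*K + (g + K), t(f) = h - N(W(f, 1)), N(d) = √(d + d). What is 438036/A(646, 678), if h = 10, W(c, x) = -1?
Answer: 142069676/2559387 + 11790469*I*√2/2559387 ≈ 55.509 + 6.5149*I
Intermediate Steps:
N(d) = √2*√d (N(d) = √(2*d) = √2*√d)
t(f) = 10 - I*√2 (t(f) = 10 - √2*√(-1) = 10 - √2*I = 10 - I*√2)
A(K, g) = K + g + K*(10 - I*√2) (A(K, g) = (10 - I*√2)*K + (g + K) = K*(10 - I*√2) + (K + g) = K + g + K*(10 - I*√2))
438036/A(646, 678) = 438036/(646 + 678 + 646*(10 - I*√2)) = 438036/(646 + 678 + (6460 - 646*I*√2)) = 438036/(7784 - 646*I*√2)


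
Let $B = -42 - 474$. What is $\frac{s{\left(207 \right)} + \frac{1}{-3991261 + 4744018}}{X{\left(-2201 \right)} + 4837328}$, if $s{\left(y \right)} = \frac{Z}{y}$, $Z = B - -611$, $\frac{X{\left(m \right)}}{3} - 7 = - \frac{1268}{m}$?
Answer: $\frac{52466060174}{553008125771906049} \approx 9.4874 \cdot 10^{-8}$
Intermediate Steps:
$B = -516$ ($B = -42 - 474 = -516$)
$X{\left(m \right)} = 21 - \frac{3804}{m}$ ($X{\left(m \right)} = 21 + 3 \left(- \frac{1268}{m}\right) = 21 - \frac{3804}{m}$)
$Z = 95$ ($Z = -516 - -611 = -516 + 611 = 95$)
$s{\left(y \right)} = \frac{95}{y}$
$\frac{s{\left(207 \right)} + \frac{1}{-3991261 + 4744018}}{X{\left(-2201 \right)} + 4837328} = \frac{\frac{95}{207} + \frac{1}{-3991261 + 4744018}}{\left(21 - \frac{3804}{-2201}\right) + 4837328} = \frac{95 \cdot \frac{1}{207} + \frac{1}{752757}}{\left(21 - - \frac{3804}{2201}\right) + 4837328} = \frac{\frac{95}{207} + \frac{1}{752757}}{\left(21 + \frac{3804}{2201}\right) + 4837328} = \frac{23837374}{51940233 \left(\frac{50025}{2201} + 4837328\right)} = \frac{23837374}{51940233 \cdot \frac{10647008953}{2201}} = \frac{23837374}{51940233} \cdot \frac{2201}{10647008953} = \frac{52466060174}{553008125771906049}$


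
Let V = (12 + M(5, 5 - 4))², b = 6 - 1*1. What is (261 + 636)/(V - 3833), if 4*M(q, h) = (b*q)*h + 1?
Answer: -3588/13963 ≈ -0.25696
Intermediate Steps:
b = 5 (b = 6 - 1 = 5)
M(q, h) = ¼ + 5*h*q/4 (M(q, h) = ((5*q)*h + 1)/4 = (5*h*q + 1)/4 = (1 + 5*h*q)/4 = ¼ + 5*h*q/4)
V = 1369/4 (V = (12 + (¼ + (5/4)*(5 - 4)*5))² = (12 + (¼ + (5/4)*1*5))² = (12 + (¼ + 25/4))² = (12 + 13/2)² = (37/2)² = 1369/4 ≈ 342.25)
(261 + 636)/(V - 3833) = (261 + 636)/(1369/4 - 3833) = 897/(-13963/4) = 897*(-4/13963) = -3588/13963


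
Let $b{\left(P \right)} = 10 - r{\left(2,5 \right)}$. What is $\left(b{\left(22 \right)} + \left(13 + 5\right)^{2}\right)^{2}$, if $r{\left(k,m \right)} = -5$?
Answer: $114921$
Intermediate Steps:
$b{\left(P \right)} = 15$ ($b{\left(P \right)} = 10 - -5 = 10 + 5 = 15$)
$\left(b{\left(22 \right)} + \left(13 + 5\right)^{2}\right)^{2} = \left(15 + \left(13 + 5\right)^{2}\right)^{2} = \left(15 + 18^{2}\right)^{2} = \left(15 + 324\right)^{2} = 339^{2} = 114921$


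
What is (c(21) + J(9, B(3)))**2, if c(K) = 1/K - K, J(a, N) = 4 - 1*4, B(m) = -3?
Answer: 193600/441 ≈ 439.00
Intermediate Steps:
J(a, N) = 0 (J(a, N) = 4 - 4 = 0)
(c(21) + J(9, B(3)))**2 = ((1/21 - 1*21) + 0)**2 = ((1/21 - 21) + 0)**2 = (-440/21 + 0)**2 = (-440/21)**2 = 193600/441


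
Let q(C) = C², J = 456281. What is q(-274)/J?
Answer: 75076/456281 ≈ 0.16454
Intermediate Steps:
q(-274)/J = (-274)²/456281 = 75076*(1/456281) = 75076/456281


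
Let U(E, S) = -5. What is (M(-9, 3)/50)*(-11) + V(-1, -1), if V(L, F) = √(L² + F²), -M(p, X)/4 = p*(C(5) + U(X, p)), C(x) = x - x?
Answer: 198/5 + √2 ≈ 41.014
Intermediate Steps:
C(x) = 0
M(p, X) = 20*p (M(p, X) = -4*p*(0 - 5) = -4*p*(-5) = -(-20)*p = 20*p)
V(L, F) = √(F² + L²)
(M(-9, 3)/50)*(-11) + V(-1, -1) = ((20*(-9))/50)*(-11) + √((-1)² + (-1)²) = -180*1/50*(-11) + √(1 + 1) = -18/5*(-11) + √2 = 198/5 + √2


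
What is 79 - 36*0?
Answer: 79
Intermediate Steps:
79 - 36*0 = 79 + 0 = 79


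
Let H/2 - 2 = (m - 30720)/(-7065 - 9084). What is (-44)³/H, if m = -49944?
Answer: -114636368/18827 ≈ -6088.9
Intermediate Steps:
H = 75308/5383 (H = 4 + 2*((-49944 - 30720)/(-7065 - 9084)) = 4 + 2*(-80664/(-16149)) = 4 + 2*(-80664*(-1/16149)) = 4 + 2*(26888/5383) = 4 + 53776/5383 = 75308/5383 ≈ 13.990)
(-44)³/H = (-44)³/(75308/5383) = -85184*5383/75308 = -114636368/18827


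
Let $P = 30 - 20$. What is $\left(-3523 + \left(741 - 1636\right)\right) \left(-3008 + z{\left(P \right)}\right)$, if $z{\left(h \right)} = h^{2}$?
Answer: $12847544$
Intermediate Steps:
$P = 10$ ($P = 30 - 20 = 10$)
$\left(-3523 + \left(741 - 1636\right)\right) \left(-3008 + z{\left(P \right)}\right) = \left(-3523 + \left(741 - 1636\right)\right) \left(-3008 + 10^{2}\right) = \left(-3523 + \left(741 - 1636\right)\right) \left(-3008 + 100\right) = \left(-3523 - 895\right) \left(-2908\right) = \left(-4418\right) \left(-2908\right) = 12847544$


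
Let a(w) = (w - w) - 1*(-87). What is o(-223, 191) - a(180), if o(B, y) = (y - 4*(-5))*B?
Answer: -47140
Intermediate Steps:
o(B, y) = B*(20 + y) (o(B, y) = (y + 20)*B = (20 + y)*B = B*(20 + y))
a(w) = 87 (a(w) = 0 + 87 = 87)
o(-223, 191) - a(180) = -223*(20 + 191) - 1*87 = -223*211 - 87 = -47053 - 87 = -47140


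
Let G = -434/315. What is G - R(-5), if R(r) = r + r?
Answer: 388/45 ≈ 8.6222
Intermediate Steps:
R(r) = 2*r
G = -62/45 (G = -434*1/315 = -62/45 ≈ -1.3778)
G - R(-5) = -62/45 - 2*(-5) = -62/45 - 1*(-10) = -62/45 + 10 = 388/45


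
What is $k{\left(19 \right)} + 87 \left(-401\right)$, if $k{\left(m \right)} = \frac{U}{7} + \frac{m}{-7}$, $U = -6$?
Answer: $- \frac{244234}{7} \approx -34891.0$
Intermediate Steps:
$k{\left(m \right)} = - \frac{6}{7} - \frac{m}{7}$ ($k{\left(m \right)} = - \frac{6}{7} + \frac{m}{-7} = \left(-6\right) \frac{1}{7} + m \left(- \frac{1}{7}\right) = - \frac{6}{7} - \frac{m}{7}$)
$k{\left(19 \right)} + 87 \left(-401\right) = \left(- \frac{6}{7} - \frac{19}{7}\right) + 87 \left(-401\right) = \left(- \frac{6}{7} - \frac{19}{7}\right) - 34887 = - \frac{25}{7} - 34887 = - \frac{244234}{7}$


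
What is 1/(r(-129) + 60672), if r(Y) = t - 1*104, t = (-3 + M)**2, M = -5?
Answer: 1/60632 ≈ 1.6493e-5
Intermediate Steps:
t = 64 (t = (-3 - 5)**2 = (-8)**2 = 64)
r(Y) = -40 (r(Y) = 64 - 1*104 = 64 - 104 = -40)
1/(r(-129) + 60672) = 1/(-40 + 60672) = 1/60632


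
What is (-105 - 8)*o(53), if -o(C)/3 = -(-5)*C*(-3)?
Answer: -269505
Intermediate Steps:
o(C) = 45*C (o(C) = -3*(-(-5)*C)*(-3) = -3*5*C*(-3) = -(-45)*C = 45*C)
(-105 - 8)*o(53) = (-105 - 8)*(45*53) = -113*2385 = -269505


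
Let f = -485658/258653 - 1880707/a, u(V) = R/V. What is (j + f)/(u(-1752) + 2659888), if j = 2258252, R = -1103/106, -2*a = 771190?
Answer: 41827495510897969655472/49266559196871256704065 ≈ 0.84900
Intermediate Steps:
a = -385595 (a = -½*771190 = -385595)
R = -1103/106 (R = -1103*1/106 = -1103/106 ≈ -10.406)
u(V) = -1103/(106*V)
f = 299183211161/99735303535 (f = -485658/258653 - 1880707/(-385595) = -485658*1/258653 - 1880707*(-1/385595) = -485658/258653 + 1880707/385595 = 299183211161/99735303535 ≈ 2.9998)
(j + f)/(u(-1752) + 2659888) = (2258252 + 299183211161/99735303535)/(-1103/106/(-1752) + 2659888) = 225227747861731981/(99735303535*(-1103/106*(-1/1752) + 2659888)) = 225227747861731981/(99735303535*(1103/185712 + 2659888)) = 225227747861731981/(99735303535*(493973121359/185712)) = (225227747861731981/99735303535)*(185712/493973121359) = 41827495510897969655472/49266559196871256704065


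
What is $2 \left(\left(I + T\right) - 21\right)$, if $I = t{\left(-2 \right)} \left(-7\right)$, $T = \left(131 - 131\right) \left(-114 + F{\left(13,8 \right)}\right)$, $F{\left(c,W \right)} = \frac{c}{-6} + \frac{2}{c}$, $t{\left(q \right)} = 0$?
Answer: $-42$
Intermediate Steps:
$F{\left(c,W \right)} = \frac{2}{c} - \frac{c}{6}$ ($F{\left(c,W \right)} = c \left(- \frac{1}{6}\right) + \frac{2}{c} = - \frac{c}{6} + \frac{2}{c} = \frac{2}{c} - \frac{c}{6}$)
$T = 0$ ($T = \left(131 - 131\right) \left(-114 + \left(\frac{2}{13} - \frac{13}{6}\right)\right) = 0 \left(-114 + \left(2 \cdot \frac{1}{13} - \frac{13}{6}\right)\right) = 0 \left(-114 + \left(\frac{2}{13} - \frac{13}{6}\right)\right) = 0 \left(-114 - \frac{157}{78}\right) = 0 \left(- \frac{9049}{78}\right) = 0$)
$I = 0$ ($I = 0 \left(-7\right) = 0$)
$2 \left(\left(I + T\right) - 21\right) = 2 \left(\left(0 + 0\right) - 21\right) = 2 \left(0 - 21\right) = 2 \left(-21\right) = -42$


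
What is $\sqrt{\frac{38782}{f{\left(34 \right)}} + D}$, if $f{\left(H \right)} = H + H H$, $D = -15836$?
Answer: $\frac{3 i \sqrt{621644695}}{595} \approx 125.71 i$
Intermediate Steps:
$f{\left(H \right)} = H + H^{2}$
$\sqrt{\frac{38782}{f{\left(34 \right)}} + D} = \sqrt{\frac{38782}{34 \left(1 + 34\right)} - 15836} = \sqrt{\frac{38782}{34 \cdot 35} - 15836} = \sqrt{\frac{38782}{1190} - 15836} = \sqrt{38782 \cdot \frac{1}{1190} - 15836} = \sqrt{\frac{19391}{595} - 15836} = \sqrt{- \frac{9403029}{595}} = \frac{3 i \sqrt{621644695}}{595}$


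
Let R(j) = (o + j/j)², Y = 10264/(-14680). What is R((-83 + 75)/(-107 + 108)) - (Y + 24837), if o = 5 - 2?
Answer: -45545252/1835 ≈ -24820.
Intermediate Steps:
o = 3
Y = -1283/1835 (Y = 10264*(-1/14680) = -1283/1835 ≈ -0.69918)
R(j) = 16 (R(j) = (3 + j/j)² = (3 + 1)² = 4² = 16)
R((-83 + 75)/(-107 + 108)) - (Y + 24837) = 16 - (-1283/1835 + 24837) = 16 - 1*45574612/1835 = 16 - 45574612/1835 = -45545252/1835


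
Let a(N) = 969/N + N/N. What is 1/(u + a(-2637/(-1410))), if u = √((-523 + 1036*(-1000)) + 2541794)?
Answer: -14855393/35363562490 + 85849*√1505271/106090687470 ≈ 0.00057273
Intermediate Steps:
a(N) = 1 + 969/N (a(N) = 969/N + 1 = 1 + 969/N)
u = √1505271 (u = √((-523 - 1036000) + 2541794) = √(-1036523 + 2541794) = √1505271 ≈ 1226.9)
1/(u + a(-2637/(-1410))) = 1/(√1505271 + (969 - 2637/(-1410))/((-2637/(-1410)))) = 1/(√1505271 + (969 - 2637*(-1/1410))/((-2637*(-1/1410)))) = 1/(√1505271 + (969 + 879/470)/(879/470)) = 1/(√1505271 + (470/879)*(456309/470)) = 1/(√1505271 + 152103/293) = 1/(152103/293 + √1505271)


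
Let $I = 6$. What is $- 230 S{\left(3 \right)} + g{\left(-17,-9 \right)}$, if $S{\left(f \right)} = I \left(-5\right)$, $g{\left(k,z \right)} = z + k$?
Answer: $6874$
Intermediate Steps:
$g{\left(k,z \right)} = k + z$
$S{\left(f \right)} = -30$ ($S{\left(f \right)} = 6 \left(-5\right) = -30$)
$- 230 S{\left(3 \right)} + g{\left(-17,-9 \right)} = \left(-230\right) \left(-30\right) - 26 = 6900 - 26 = 6874$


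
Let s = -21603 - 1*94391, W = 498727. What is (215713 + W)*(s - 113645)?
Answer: -164063287160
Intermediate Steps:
s = -115994 (s = -21603 - 94391 = -115994)
(215713 + W)*(s - 113645) = (215713 + 498727)*(-115994 - 113645) = 714440*(-229639) = -164063287160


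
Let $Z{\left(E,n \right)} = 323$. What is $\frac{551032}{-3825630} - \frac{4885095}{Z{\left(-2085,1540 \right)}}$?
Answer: $- \frac{9344371984093}{617839245} \approx -15124.0$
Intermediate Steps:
$\frac{551032}{-3825630} - \frac{4885095}{Z{\left(-2085,1540 \right)}} = \frac{551032}{-3825630} - \frac{4885095}{323} = 551032 \left(- \frac{1}{3825630}\right) - \frac{4885095}{323} = - \frac{275516}{1912815} - \frac{4885095}{323} = - \frac{9344371984093}{617839245}$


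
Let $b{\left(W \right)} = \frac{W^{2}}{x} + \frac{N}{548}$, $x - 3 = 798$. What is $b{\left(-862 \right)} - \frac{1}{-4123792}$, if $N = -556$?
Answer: $\frac{419330630922425}{452532562704} \approx 926.63$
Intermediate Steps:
$x = 801$ ($x = 3 + 798 = 801$)
$b{\left(W \right)} = - \frac{139}{137} + \frac{W^{2}}{801}$ ($b{\left(W \right)} = \frac{W^{2}}{801} - \frac{556}{548} = W^{2} \cdot \frac{1}{801} - \frac{139}{137} = \frac{W^{2}}{801} - \frac{139}{137} = - \frac{139}{137} + \frac{W^{2}}{801}$)
$b{\left(-862 \right)} - \frac{1}{-4123792} = \left(- \frac{139}{137} + \frac{\left(-862\right)^{2}}{801}\right) - \frac{1}{-4123792} = \left(- \frac{139}{137} + \frac{1}{801} \cdot 743044\right) - - \frac{1}{4123792} = \left(- \frac{139}{137} + \frac{743044}{801}\right) + \frac{1}{4123792} = \frac{101685689}{109737} + \frac{1}{4123792} = \frac{419330630922425}{452532562704}$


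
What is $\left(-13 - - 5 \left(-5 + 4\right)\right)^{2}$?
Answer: $324$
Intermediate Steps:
$\left(-13 - - 5 \left(-5 + 4\right)\right)^{2} = \left(-13 - \left(-5\right) \left(-1\right)\right)^{2} = \left(-13 - 5\right)^{2} = \left(-18\right)^{2} = 324$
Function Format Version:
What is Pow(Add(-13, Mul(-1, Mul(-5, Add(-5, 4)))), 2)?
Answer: 324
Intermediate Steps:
Pow(Add(-13, Mul(-1, Mul(-5, Add(-5, 4)))), 2) = Pow(Add(-13, Mul(-1, Mul(-5, -1))), 2) = Pow(Add(-13, Mul(-1, 5)), 2) = Pow(Add(-13, -5), 2) = Pow(-18, 2) = 324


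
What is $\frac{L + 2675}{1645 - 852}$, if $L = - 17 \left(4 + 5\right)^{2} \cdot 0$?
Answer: $\frac{2675}{793} \approx 3.3733$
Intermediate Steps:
$L = 0$ ($L = - 17 \cdot 9^{2} \cdot 0 = \left(-17\right) 81 \cdot 0 = \left(-1377\right) 0 = 0$)
$\frac{L + 2675}{1645 - 852} = \frac{0 + 2675}{1645 - 852} = \frac{2675}{793}$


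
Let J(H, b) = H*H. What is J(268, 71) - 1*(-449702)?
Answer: 521526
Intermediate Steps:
J(H, b) = H**2
J(268, 71) - 1*(-449702) = 268**2 - 1*(-449702) = 71824 + 449702 = 521526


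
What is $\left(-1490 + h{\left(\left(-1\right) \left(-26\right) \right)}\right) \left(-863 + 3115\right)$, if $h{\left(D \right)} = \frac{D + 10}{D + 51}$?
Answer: $- \frac{258290888}{77} \approx -3.3544 \cdot 10^{6}$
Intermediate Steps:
$h{\left(D \right)} = \frac{10 + D}{51 + D}$
$\left(-1490 + h{\left(\left(-1\right) \left(-26\right) \right)}\right) \left(-863 + 3115\right) = \left(-1490 + \frac{10 - -26}{51 - -26}\right) \left(-863 + 3115\right) = \left(-1490 + \frac{10 + 26}{51 + 26}\right) 2252 = \left(-1490 + \frac{1}{77} \cdot 36\right) 2252 = \left(-1490 + \frac{36}{77}\right) 2252 = \left(- \frac{114694}{77}\right) 2252 = - \frac{258290888}{77}$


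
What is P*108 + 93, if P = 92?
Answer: 10029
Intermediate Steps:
P*108 + 93 = 92*108 + 93 = 9936 + 93 = 10029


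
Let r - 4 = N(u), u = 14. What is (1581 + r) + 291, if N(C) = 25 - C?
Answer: 1887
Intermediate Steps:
r = 15 (r = 4 + (25 - 1*14) = 4 + (25 - 14) = 4 + 11 = 15)
(1581 + r) + 291 = (1581 + 15) + 291 = 1596 + 291 = 1887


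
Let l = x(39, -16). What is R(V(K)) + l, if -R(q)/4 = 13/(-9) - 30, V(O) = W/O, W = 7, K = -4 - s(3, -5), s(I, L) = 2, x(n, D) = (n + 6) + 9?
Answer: 1618/9 ≈ 179.78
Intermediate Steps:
x(n, D) = 15 + n (x(n, D) = (6 + n) + 9 = 15 + n)
l = 54 (l = 15 + 39 = 54)
K = -6 (K = -4 - 1*2 = -4 - 2 = -6)
V(O) = 7/O
R(q) = 1132/9 (R(q) = -4*(13/(-9) - 30) = -4*(13*(-⅑) - 30) = -4*(-13/9 - 30) = -4*(-283/9) = 1132/9)
R(V(K)) + l = 1132/9 + 54 = 1618/9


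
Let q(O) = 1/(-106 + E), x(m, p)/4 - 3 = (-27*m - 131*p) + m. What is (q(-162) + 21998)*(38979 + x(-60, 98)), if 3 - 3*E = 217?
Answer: -71633652893/532 ≈ -1.3465e+8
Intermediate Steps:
E = -214/3 (E = 1 - ⅓*217 = 1 - 217/3 = -214/3 ≈ -71.333)
x(m, p) = 12 - 524*p - 104*m (x(m, p) = 12 + 4*((-27*m - 131*p) + m) = 12 + 4*((-131*p - 27*m) + m) = 12 + 4*(-131*p - 26*m) = 12 + (-524*p - 104*m) = 12 - 524*p - 104*m)
q(O) = -3/532 (q(O) = 1/(-106 - 214/3) = 1/(-532/3) = -3/532)
(q(-162) + 21998)*(38979 + x(-60, 98)) = (-3/532 + 21998)*(38979 + (12 - 524*98 - 104*(-60))) = 11702933*(38979 + (12 - 51352 + 6240))/532 = 11702933*(38979 - 45100)/532 = (11702933/532)*(-6121) = -71633652893/532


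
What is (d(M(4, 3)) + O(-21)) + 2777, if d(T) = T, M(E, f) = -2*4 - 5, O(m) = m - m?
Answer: 2764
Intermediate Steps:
O(m) = 0
M(E, f) = -13 (M(E, f) = -8 - 5 = -13)
(d(M(4, 3)) + O(-21)) + 2777 = (-13 + 0) + 2777 = -13 + 2777 = 2764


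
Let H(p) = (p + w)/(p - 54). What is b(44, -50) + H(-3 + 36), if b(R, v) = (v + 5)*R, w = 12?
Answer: -13875/7 ≈ -1982.1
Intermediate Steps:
H(p) = (12 + p)/(-54 + p) (H(p) = (p + 12)/(p - 54) = (12 + p)/(-54 + p))
b(R, v) = R*(5 + v) (b(R, v) = (5 + v)*R = R*(5 + v))
b(44, -50) + H(-3 + 36) = 44*(5 - 50) + (12 + (-3 + 36))/(-54 + (-3 + 36)) = 44*(-45) + (12 + 33)/(-54 + 33) = -1980 + 45/(-21) = -1980 - 1/21*45 = -1980 - 15/7 = -13875/7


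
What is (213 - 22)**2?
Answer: 36481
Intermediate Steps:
(213 - 22)**2 = 191**2 = 36481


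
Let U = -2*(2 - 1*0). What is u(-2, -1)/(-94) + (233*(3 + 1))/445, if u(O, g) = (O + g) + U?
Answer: 90723/41830 ≈ 2.1688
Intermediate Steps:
U = -4 (U = -2*(2 + 0) = -2*2 = -4)
u(O, g) = -4 + O + g (u(O, g) = (O + g) - 4 = -4 + O + g)
u(-2, -1)/(-94) + (233*(3 + 1))/445 = (-4 - 2 - 1)/(-94) + (233*(3 + 1))/445 = -7*(-1/94) + (233*4)*(1/445) = 7/94 + 932*(1/445) = 7/94 + 932/445 = 90723/41830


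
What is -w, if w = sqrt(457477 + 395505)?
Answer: -sqrt(852982) ≈ -923.57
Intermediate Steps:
w = sqrt(852982) ≈ 923.57
-w = -sqrt(852982)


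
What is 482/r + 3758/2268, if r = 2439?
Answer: 569941/307314 ≈ 1.8546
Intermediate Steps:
482/r + 3758/2268 = 482/2439 + 3758/2268 = 482*(1/2439) + 3758*(1/2268) = 482/2439 + 1879/1134 = 569941/307314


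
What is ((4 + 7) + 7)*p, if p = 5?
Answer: 90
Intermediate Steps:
((4 + 7) + 7)*p = ((4 + 7) + 7)*5 = (11 + 7)*5 = 18*5 = 90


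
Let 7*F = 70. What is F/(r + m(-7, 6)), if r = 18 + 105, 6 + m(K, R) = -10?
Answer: 10/107 ≈ 0.093458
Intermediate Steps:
m(K, R) = -16 (m(K, R) = -6 - 10 = -16)
r = 123
F = 10 (F = (⅐)*70 = 10)
F/(r + m(-7, 6)) = 10/(123 - 16) = 10/107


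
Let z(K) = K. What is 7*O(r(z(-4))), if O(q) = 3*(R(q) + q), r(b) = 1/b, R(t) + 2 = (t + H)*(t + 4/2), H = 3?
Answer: 861/16 ≈ 53.813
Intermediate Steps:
R(t) = -2 + (2 + t)*(3 + t) (R(t) = -2 + (t + 3)*(t + 4/2) = -2 + (3 + t)*(t + 4*(1/2)) = -2 + (3 + t)*(t + 2) = -2 + (3 + t)*(2 + t) = -2 + (2 + t)*(3 + t))
O(q) = 12 + 3*q**2 + 18*q (O(q) = 3*((4 + q**2 + 5*q) + q) = 3*(4 + q**2 + 6*q) = 12 + 3*q**2 + 18*q)
7*O(r(z(-4))) = 7*(12 + 3*(1/(-4))**2 + 18/(-4)) = 7*(12 + 3*(-1/4)**2 + 18*(-1/4)) = 7*(12 + 3*(1/16) - 9/2) = 7*(12 + 3/16 - 9/2) = 7*(123/16) = 861/16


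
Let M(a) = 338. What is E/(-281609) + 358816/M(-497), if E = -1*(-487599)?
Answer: 50440503241/47591921 ≈ 1059.9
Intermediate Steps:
E = 487599
E/(-281609) + 358816/M(-497) = 487599/(-281609) + 358816/338 = 487599*(-1/281609) + 358816*(1/338) = -487599/281609 + 179408/169 = 50440503241/47591921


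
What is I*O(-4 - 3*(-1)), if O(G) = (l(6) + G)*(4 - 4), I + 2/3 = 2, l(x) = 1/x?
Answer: 0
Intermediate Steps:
I = 4/3 (I = -⅔ + 2 = 4/3 ≈ 1.3333)
O(G) = 0 (O(G) = (1/6 + G)*(4 - 4) = (⅙ + G)*0 = 0)
I*O(-4 - 3*(-1)) = (4/3)*0 = 0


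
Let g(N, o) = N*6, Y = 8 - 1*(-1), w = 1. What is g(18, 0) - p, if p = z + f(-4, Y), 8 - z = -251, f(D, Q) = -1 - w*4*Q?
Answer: -114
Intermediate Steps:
Y = 9 (Y = 8 + 1 = 9)
f(D, Q) = -1 - 4*Q (f(D, Q) = -1 - 1*4*Q = -1 - 4*Q)
z = 259 (z = 8 - 1*(-251) = 8 + 251 = 259)
g(N, o) = 6*N
p = 222 (p = 259 + (-1 - 4*9) = 259 + (-1 - 36) = 259 - 37 = 222)
g(18, 0) - p = 6*18 - 1*222 = 108 - 222 = -114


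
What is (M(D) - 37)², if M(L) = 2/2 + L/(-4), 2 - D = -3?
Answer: 22201/16 ≈ 1387.6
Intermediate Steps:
D = 5 (D = 2 - 1*(-3) = 2 + 3 = 5)
M(L) = 1 - L/4 (M(L) = 2*(½) + L*(-¼) = 1 - L/4)
(M(D) - 37)² = ((1 - ¼*5) - 37)² = ((1 - 5/4) - 37)² = (-¼ - 37)² = (-149/4)² = 22201/16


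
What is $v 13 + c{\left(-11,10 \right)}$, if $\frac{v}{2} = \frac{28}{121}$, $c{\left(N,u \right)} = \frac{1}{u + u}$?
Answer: $\frac{14681}{2420} \approx 6.0665$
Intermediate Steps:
$c{\left(N,u \right)} = \frac{1}{2 u}$
$v = \frac{56}{121}$ ($v = 2 \cdot \frac{28}{121} = \frac{56}{121} \approx 0.46281$)
$v 13 + c{\left(-11,10 \right)} = \frac{56}{121} \cdot 13 + \frac{1}{2 \cdot 10} = \frac{728}{121} + \frac{1}{2} \cdot \frac{1}{10} = \frac{728}{121} + \frac{1}{20} = \frac{14681}{2420}$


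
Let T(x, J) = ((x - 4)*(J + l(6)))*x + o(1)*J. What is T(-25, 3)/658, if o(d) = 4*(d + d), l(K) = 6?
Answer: 6549/658 ≈ 9.9529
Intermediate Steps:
o(d) = 8*d (o(d) = 4*(2*d) = 8*d)
T(x, J) = 8*J + x*(-4 + x)*(6 + J) (T(x, J) = ((x - 4)*(J + 6))*x + (8*1)*J = ((-4 + x)*(6 + J))*x + 8*J = x*(-4 + x)*(6 + J) + 8*J = 8*J + x*(-4 + x)*(6 + J))
T(-25, 3)/658 = (-24*(-25) + 6*(-25)**2 + 8*3 + 3*(-25)**2 - 4*3*(-25))/658 = (600 + 6*625 + 24 + 3*625 + 300)*(1/658) = (600 + 3750 + 24 + 1875 + 300)*(1/658) = 6549*(1/658) = 6549/658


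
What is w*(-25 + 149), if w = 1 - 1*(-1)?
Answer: 248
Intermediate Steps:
w = 2 (w = 1 + 1 = 2)
w*(-25 + 149) = 2*(-25 + 149) = 2*124 = 248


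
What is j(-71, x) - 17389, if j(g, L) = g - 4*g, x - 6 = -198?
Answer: -17176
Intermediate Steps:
x = -192 (x = 6 - 198 = -192)
j(g, L) = -3*g
j(-71, x) - 17389 = -3*(-71) - 17389 = 213 - 17389 = -17176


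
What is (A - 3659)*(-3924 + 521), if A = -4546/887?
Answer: 11060018837/887 ≈ 1.2469e+7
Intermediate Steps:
A = -4546/887 (A = -4546*1/887 = -4546/887 ≈ -5.1251)
(A - 3659)*(-3924 + 521) = (-4546/887 - 3659)*(-3924 + 521) = -3250079/887*(-3403) = 11060018837/887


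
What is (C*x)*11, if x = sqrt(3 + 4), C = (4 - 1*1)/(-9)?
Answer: -11*sqrt(7)/3 ≈ -9.7011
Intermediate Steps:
C = -1/3 (C = (4 - 1)*(-1/9) = 3*(-1/9) = -1/3 ≈ -0.33333)
x = sqrt(7) ≈ 2.6458
(C*x)*11 = -sqrt(7)/3*11 = -11*sqrt(7)/3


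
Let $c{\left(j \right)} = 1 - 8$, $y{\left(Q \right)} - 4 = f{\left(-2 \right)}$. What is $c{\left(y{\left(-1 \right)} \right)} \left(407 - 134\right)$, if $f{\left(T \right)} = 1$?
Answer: $-1911$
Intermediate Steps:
$y{\left(Q \right)} = 5$ ($y{\left(Q \right)} = 4 + 1 = 5$)
$c{\left(j \right)} = -7$ ($c{\left(j \right)} = 1 - 8 = -7$)
$c{\left(y{\left(-1 \right)} \right)} \left(407 - 134\right) = - 7 \left(407 - 134\right) = \left(-7\right) 273 = -1911$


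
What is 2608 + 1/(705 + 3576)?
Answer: 11164849/4281 ≈ 2608.0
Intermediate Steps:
2608 + 1/(705 + 3576) = 2608 + 1/4281 = 11164849/4281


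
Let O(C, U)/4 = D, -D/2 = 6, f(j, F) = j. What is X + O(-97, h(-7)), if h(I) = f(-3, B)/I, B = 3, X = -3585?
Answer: -3633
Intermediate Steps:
D = -12 (D = -2*6 = -12)
h(I) = -3/I
O(C, U) = -48 (O(C, U) = 4*(-12) = -48)
X + O(-97, h(-7)) = -3585 - 48 = -3633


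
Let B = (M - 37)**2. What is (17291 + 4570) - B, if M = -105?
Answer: 1697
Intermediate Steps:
B = 20164 (B = (-105 - 37)**2 = (-142)**2 = 20164)
(17291 + 4570) - B = (17291 + 4570) - 1*20164 = 21861 - 20164 = 1697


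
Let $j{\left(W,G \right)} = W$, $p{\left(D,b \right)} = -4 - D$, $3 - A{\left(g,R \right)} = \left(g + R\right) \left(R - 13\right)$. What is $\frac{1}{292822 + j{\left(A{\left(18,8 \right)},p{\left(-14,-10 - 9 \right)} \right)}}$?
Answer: $\frac{1}{292955} \approx 3.4135 \cdot 10^{-6}$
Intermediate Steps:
$A{\left(g,R \right)} = 3 - \left(-13 + R\right) \left(R + g\right)$ ($A{\left(g,R \right)} = 3 - \left(g + R\right) \left(R - 13\right) = 3 - \left(R + g\right) \left(-13 + R\right) = 3 - \left(-13 + R\right) \left(R + g\right)$)
$\frac{1}{292822 + j{\left(A{\left(18,8 \right)},p{\left(-14,-10 - 9 \right)} \right)}} = \frac{1}{292822 + \left(3 - 8^{2} + 13 \cdot 8 + 13 \cdot 18 - 8 \cdot 18\right)} = \frac{1}{292822 + \left(3 - 64 + 104 + 234 - 144\right)} = \frac{1}{292822 + 133} = \frac{1}{292955}$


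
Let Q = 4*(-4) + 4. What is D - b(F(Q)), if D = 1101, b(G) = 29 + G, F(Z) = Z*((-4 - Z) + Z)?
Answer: 1024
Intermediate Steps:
Q = -12 (Q = -16 + 4 = -12)
F(Z) = -4*Z (F(Z) = Z*(-4) = -4*Z)
D - b(F(Q)) = 1101 - (29 - 4*(-12)) = 1101 - (29 + 48) = 1101 - 1*77 = 1101 - 77 = 1024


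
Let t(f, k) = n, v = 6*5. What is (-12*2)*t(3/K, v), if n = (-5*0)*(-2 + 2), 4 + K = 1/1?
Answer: 0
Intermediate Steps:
K = -3 (K = -4 + 1/1 = -4 + 1 = -3)
v = 30
n = 0 (n = 0*0 = 0)
t(f, k) = 0
(-12*2)*t(3/K, v) = -12*2*0 = -24*0 = 0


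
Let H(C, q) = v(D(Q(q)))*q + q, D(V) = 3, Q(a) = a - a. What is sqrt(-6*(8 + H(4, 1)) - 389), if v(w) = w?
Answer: I*sqrt(461) ≈ 21.471*I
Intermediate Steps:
Q(a) = 0
H(C, q) = 4*q (H(C, q) = 3*q + q = 4*q)
sqrt(-6*(8 + H(4, 1)) - 389) = sqrt(-6*(8 + 4*1) - 389) = sqrt(-6*(8 + 4) - 389) = sqrt(-6*12 - 389) = sqrt(-72 - 389) = sqrt(-461) = I*sqrt(461)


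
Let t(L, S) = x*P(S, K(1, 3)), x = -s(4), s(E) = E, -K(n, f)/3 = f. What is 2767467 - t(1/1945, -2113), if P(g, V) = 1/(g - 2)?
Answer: 5853192701/2115 ≈ 2.7675e+6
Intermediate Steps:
K(n, f) = -3*f
x = -4 (x = -1*4 = -4)
P(g, V) = 1/(-2 + g)
t(L, S) = -4/(-2 + S)
2767467 - t(1/1945, -2113) = 2767467 - (-4)/(-2 - 2113) = 2767467 - (-4)/(-2115) = 2767467 - (-4)*(-1)/2115 = 2767467 - 1*4/2115 = 2767467 - 4/2115 = 5853192701/2115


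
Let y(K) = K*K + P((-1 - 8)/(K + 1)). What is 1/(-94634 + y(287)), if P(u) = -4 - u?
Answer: -32/392607 ≈ -8.1506e-5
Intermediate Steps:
y(K) = -4 + K**2 + 9/(1 + K) (y(K) = K*K + (-4 - (-1 - 8)/(K + 1)) = K**2 + (-4 - (-9)/(1 + K)) = K**2 + (-4 + 9/(1 + K)) = -4 + K**2 + 9/(1 + K))
1/(-94634 + y(287)) = 1/(-94634 + (9 + (1 + 287)*(-4 + 287**2))/(1 + 287)) = 1/(-94634 + (9 + 288*(-4 + 82369))/288) = 1/(-94634 + (9 + 288*82365)/288) = 1/(-94634 + (9 + 23721120)/288) = 1/(-94634 + (1/288)*23721129) = 1/(-94634 + 2635681/32) = 1/(-392607/32) = -32/392607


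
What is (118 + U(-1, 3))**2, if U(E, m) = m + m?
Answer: 15376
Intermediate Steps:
U(E, m) = 2*m
(118 + U(-1, 3))**2 = (118 + 2*3)**2 = (118 + 6)**2 = 124**2 = 15376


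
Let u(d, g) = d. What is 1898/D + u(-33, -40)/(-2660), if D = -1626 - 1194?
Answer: -247781/375060 ≈ -0.66064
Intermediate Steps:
D = -2820
1898/D + u(-33, -40)/(-2660) = 1898/(-2820) - 33/(-2660) = 1898*(-1/2820) - 33*(-1/2660) = -949/1410 + 33/2660 = -247781/375060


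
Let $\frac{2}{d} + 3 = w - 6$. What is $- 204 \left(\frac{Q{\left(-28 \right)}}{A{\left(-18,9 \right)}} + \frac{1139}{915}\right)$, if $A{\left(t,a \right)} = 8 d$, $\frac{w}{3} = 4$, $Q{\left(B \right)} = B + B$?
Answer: $\frac{575858}{305} \approx 1888.1$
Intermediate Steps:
$Q{\left(B \right)} = 2 B$
$w = 12$ ($w = 3 \cdot 4 = 12$)
$d = \frac{2}{3}$ ($d = \frac{2}{-3 + \left(12 - 6\right)} = \frac{2}{-3 + 6} = \frac{2}{3} \approx 0.66667$)
$A{\left(t,a \right)} = \frac{16}{3}$ ($A{\left(t,a \right)} = 8 \cdot \frac{2}{3} = \frac{16}{3}$)
$- 204 \left(\frac{Q{\left(-28 \right)}}{A{\left(-18,9 \right)}} + \frac{1139}{915}\right) = - 204 \left(\frac{2 \left(-28\right)}{\frac{16}{3}} + \frac{1139}{915}\right) = - 204 \left(\left(-56\right) \frac{3}{16} + 1139 \cdot \frac{1}{915}\right) = - 204 \left(- \frac{21}{2} + \frac{1139}{915}\right) = \left(-204\right) \left(- \frac{16937}{1830}\right) = \frac{575858}{305}$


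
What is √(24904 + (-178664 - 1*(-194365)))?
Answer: √40605 ≈ 201.51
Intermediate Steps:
√(24904 + (-178664 - 1*(-194365))) = √(24904 + (-178664 + 194365)) = √(24904 + 15701) = √40605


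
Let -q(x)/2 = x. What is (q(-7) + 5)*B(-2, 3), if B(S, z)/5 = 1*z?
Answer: 285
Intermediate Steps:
q(x) = -2*x
B(S, z) = 5*z (B(S, z) = 5*(1*z) = 5*z)
(q(-7) + 5)*B(-2, 3) = (-2*(-7) + 5)*(5*3) = (14 + 5)*15 = 19*15 = 285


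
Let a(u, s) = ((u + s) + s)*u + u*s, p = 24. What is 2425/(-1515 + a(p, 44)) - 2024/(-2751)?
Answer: 1242519/681331 ≈ 1.8237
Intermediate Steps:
a(u, s) = s*u + u*(u + 2*s) (a(u, s) = ((s + u) + s)*u + s*u = (u + 2*s)*u + s*u = u*(u + 2*s) + s*u = s*u + u*(u + 2*s))
2425/(-1515 + a(p, 44)) - 2024/(-2751) = 2425/(-1515 + 24*(24 + 3*44)) - 2024/(-2751) = 2425/(-1515 + 24*(24 + 132)) - 2024*(-1/2751) = 2425/(-1515 + 24*156) + 2024/2751 = 2425/(-1515 + 3744) + 2024/2751 = 2425/2229 + 2024/2751 = 1242519/681331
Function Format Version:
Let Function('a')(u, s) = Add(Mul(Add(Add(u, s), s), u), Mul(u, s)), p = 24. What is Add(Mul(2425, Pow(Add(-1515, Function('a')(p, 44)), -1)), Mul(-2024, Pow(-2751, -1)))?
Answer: Rational(1242519, 681331) ≈ 1.8237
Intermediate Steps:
Function('a')(u, s) = Add(Mul(s, u), Mul(u, Add(u, Mul(2, s)))) (Function('a')(u, s) = Add(Mul(Add(Add(s, u), s), u), Mul(s, u)) = Add(Mul(Add(u, Mul(2, s)), u), Mul(s, u)) = Add(Mul(u, Add(u, Mul(2, s))), Mul(s, u)) = Add(Mul(s, u), Mul(u, Add(u, Mul(2, s)))))
Add(Mul(2425, Pow(Add(-1515, Function('a')(p, 44)), -1)), Mul(-2024, Pow(-2751, -1))) = Add(Mul(2425, Pow(Add(-1515, Mul(24, Add(24, Mul(3, 44)))), -1)), Mul(-2024, Pow(-2751, -1))) = Add(Mul(2425, Pow(Add(-1515, Mul(24, Add(24, 132))), -1)), Mul(-2024, Rational(-1, 2751))) = Add(Mul(2425, Pow(Add(-1515, Mul(24, 156)), -1)), Rational(2024, 2751)) = Add(Mul(2425, Pow(Add(-1515, 3744), -1)), Rational(2024, 2751)) = Add(Mul(2425, Pow(2229, -1)), Rational(2024, 2751)) = Add(Mul(2425, Rational(1, 2229)), Rational(2024, 2751)) = Add(Rational(2425, 2229), Rational(2024, 2751)) = Rational(1242519, 681331)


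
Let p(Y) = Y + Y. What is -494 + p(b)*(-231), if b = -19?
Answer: 8284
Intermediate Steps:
p(Y) = 2*Y
-494 + p(b)*(-231) = -494 + (2*(-19))*(-231) = -494 - 38*(-231) = -494 + 8778 = 8284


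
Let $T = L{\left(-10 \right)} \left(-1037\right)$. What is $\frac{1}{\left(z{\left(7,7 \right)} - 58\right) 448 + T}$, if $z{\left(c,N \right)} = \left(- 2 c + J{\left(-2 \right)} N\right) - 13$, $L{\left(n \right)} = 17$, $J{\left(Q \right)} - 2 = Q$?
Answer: $- \frac{1}{55709} \approx -1.795 \cdot 10^{-5}$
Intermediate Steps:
$J{\left(Q \right)} = 2 + Q$
$z{\left(c,N \right)} = -13 - 2 c$ ($z{\left(c,N \right)} = \left(- 2 c + \left(2 - 2\right) N\right) - 13 = \left(- 2 c + 0 N\right) - 13 = \left(- 2 c + 0\right) - 13 = - 2 c - 13 = -13 - 2 c$)
$T = -17629$ ($T = 17 \left(-1037\right) = -17629$)
$\frac{1}{\left(z{\left(7,7 \right)} - 58\right) 448 + T} = \frac{1}{\left(\left(-13 - 14\right) - 58\right) 448 - 17629} = \frac{1}{\left(-27 - 58\right) 448 - 17629} = \frac{1}{\left(-85\right) 448 - 17629} = \frac{1}{-38080 - 17629} = \frac{1}{-55709} = - \frac{1}{55709}$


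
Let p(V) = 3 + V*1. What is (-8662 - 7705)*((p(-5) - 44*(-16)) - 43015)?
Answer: 692536871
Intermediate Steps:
p(V) = 3 + V
(-8662 - 7705)*((p(-5) - 44*(-16)) - 43015) = (-8662 - 7705)*(((3 - 5) - 44*(-16)) - 43015) = -16367*((-2 + 704) - 43015) = -16367*(702 - 43015) = -16367*(-42313) = 692536871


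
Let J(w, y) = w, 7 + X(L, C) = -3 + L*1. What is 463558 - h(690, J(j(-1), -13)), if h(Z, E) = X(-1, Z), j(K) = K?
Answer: 463569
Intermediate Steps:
X(L, C) = -10 + L (X(L, C) = -7 + (-3 + L*1) = -7 + (-3 + L) = -10 + L)
h(Z, E) = -11 (h(Z, E) = -10 - 1 = -11)
463558 - h(690, J(j(-1), -13)) = 463558 - 1*(-11) = 463558 + 11 = 463569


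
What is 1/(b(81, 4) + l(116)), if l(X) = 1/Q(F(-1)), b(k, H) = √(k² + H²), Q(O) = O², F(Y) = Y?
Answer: -1/6576 + √6577/6576 ≈ 0.012180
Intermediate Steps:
b(k, H) = √(H² + k²)
l(X) = 1 (l(X) = 1/((-1)²) = 1/1 = 1)
1/(b(81, 4) + l(116)) = 1/(√(4² + 81²) + 1) = 1/(√(16 + 6561) + 1) = 1/(√6577 + 1) = 1/(1 + √6577)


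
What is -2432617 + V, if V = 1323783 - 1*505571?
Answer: -1614405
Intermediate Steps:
V = 818212 (V = 1323783 - 505571 = 818212)
-2432617 + V = -2432617 + 818212 = -1614405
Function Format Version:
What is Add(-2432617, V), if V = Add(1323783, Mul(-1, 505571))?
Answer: -1614405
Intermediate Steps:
V = 818212 (V = Add(1323783, -505571) = 818212)
Add(-2432617, V) = Add(-2432617, 818212) = -1614405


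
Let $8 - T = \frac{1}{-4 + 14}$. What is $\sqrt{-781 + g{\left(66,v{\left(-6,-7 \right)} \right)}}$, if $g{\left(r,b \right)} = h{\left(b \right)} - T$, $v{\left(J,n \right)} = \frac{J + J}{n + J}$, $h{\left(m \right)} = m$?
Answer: $\frac{i \sqrt{13316810}}{130} \approx 28.071 i$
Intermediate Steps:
$T = \frac{79}{10}$ ($T = 8 - \frac{1}{-4 + 14} = 8 - \frac{1}{10} = \frac{79}{10} \approx 7.9$)
$v{\left(J,n \right)} = \frac{2 J}{J + n}$
$g{\left(r,b \right)} = - \frac{79}{10} + b$ ($g{\left(r,b \right)} = b - \frac{79}{10} = - \frac{79}{10} + b$)
$\sqrt{-781 + g{\left(66,v{\left(-6,-7 \right)} \right)}} = \sqrt{-781 - \left(\frac{79}{10} + \frac{12}{-6 - 7}\right)} = \sqrt{-781 - \left(\frac{79}{10} + \frac{12}{-13}\right)} = \sqrt{-781 - \left(\frac{79}{10} + 12 \left(- \frac{1}{13}\right)\right)} = \sqrt{-781 + \left(- \frac{79}{10} + \frac{12}{13}\right)} = \sqrt{-781 - \frac{907}{130}} = \sqrt{- \frac{102437}{130}} = \frac{i \sqrt{13316810}}{130}$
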